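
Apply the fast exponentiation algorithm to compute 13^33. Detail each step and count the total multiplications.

Computing 13^33 by squaring (build up from 13^1; each line after the first costs one multiplication):

13^1 = 13
13^2 = (13^1)^2 = 13^2 = 169
13^4 = (13^2)^2 = 169^2 = 28561
13^8 = (13^4)^2 = 28561^2 = 815730721
13^16 = (13^8)^2 = 815730721^2 = 665416609183179841
13^32 = (13^16)^2 = 665416609183179841^2 = 442779263776840698304313192148785281
13^33 = 13 * 13^32 = 13 * 442779263776840698304313192148785281 = 5756130429098929077956071497934208653

Result: 5756130429098929077956071497934208653
Multiplications needed: 6 (6 lines after 13^1)

13^33 = 5756130429098929077956071497934208653. Using exponentiation by squaring, this requires 6 multiplications. The key idea: if the exponent is even, square the half-power; if odd, multiply by the base once.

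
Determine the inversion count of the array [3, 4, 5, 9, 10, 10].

Finding inversions in [3, 4, 5, 9, 10, 10]:


Total inversions: 0

The array has 0 inversions. It is already sorted.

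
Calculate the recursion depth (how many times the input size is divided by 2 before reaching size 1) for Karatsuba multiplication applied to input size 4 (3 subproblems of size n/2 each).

For divide and conquer with division factor 2:

Problem sizes at each level:
Level 0: 4
Level 1: 2
Level 2: 1

The root is level 0 and the size-1 base case is level 2 (the tree spans levels 0 through 2, i.e. 3 levels counting the root), so the depth is the number of divisions: log_2(4) = 2

The recursion tree depth is log_2(4) = 2. At each level, the problem size is divided by 2, so it takes 2 divisions to reduce to a base case of size 1. The algorithm makes 3 recursive calls at each level.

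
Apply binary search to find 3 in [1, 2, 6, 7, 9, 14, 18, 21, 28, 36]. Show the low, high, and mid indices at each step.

Binary search for 3 in [1, 2, 6, 7, 9, 14, 18, 21, 28, 36]:

lo=0, hi=9, mid=4, arr[mid]=9 -> 9 > 3, search left half
lo=0, hi=3, mid=1, arr[mid]=2 -> 2 < 3, search right half
lo=2, hi=3, mid=2, arr[mid]=6 -> 6 > 3, search left half
lo=2 > hi=1, target 3 not found

Binary search determines that 3 is not in the array after 3 comparisons. The search space was exhausted without finding the target.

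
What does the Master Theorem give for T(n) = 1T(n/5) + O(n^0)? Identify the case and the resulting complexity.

Master Theorem for T(n) = 1T(n/5) + O(n^0):

a = 1, b = 5, c = 0
log_b(a) = log_5(1) = 0.0000

Case 2: c = 0 = log_5(1) = 0.0000
T(n) = O(n^0 log n) = O(log n)

For T(n) = 1T(n/5) + O(n^0): log_5(1) = 0.0000. This is Case 2 of the Master Theorem (c = log_b(a), equal work at all levels), giving O(log n).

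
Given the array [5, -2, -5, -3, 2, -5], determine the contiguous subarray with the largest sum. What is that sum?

Using Kadane's algorithm on [5, -2, -5, -3, 2, -5]:

Scanning through the array:
Position 1 (value -2): max_ending_here = 3, max_so_far = 5
Position 2 (value -5): max_ending_here = -2, max_so_far = 5
Position 3 (value -3): max_ending_here = -3, max_so_far = 5
Position 4 (value 2): max_ending_here = 2, max_so_far = 5
Position 5 (value -5): max_ending_here = -3, max_so_far = 5

Maximum subarray: [5]
Maximum sum: 5

The maximum subarray is [5] with sum 5. This subarray runs from index 0 to index 0.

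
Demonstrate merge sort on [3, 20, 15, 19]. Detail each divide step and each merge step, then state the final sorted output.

Merge sort trace:

Split: [3, 20, 15, 19] -> [3, 20] and [15, 19]
  Split: [3, 20] -> [3] and [20]
  Merge: [3] + [20] -> [3, 20]
  Split: [15, 19] -> [15] and [19]
  Merge: [15] + [19] -> [15, 19]
Merge: [3, 20] + [15, 19] -> [3, 15, 19, 20]

Final sorted array: [3, 15, 19, 20]

The merge sort proceeds by recursively splitting the array and merging sorted halves.
After all merges, the sorted array is [3, 15, 19, 20].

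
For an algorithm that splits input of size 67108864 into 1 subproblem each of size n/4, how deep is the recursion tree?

For divide and conquer with division factor 4:

Problem sizes at each level:
Level 0: 67108864
Level 1: 16777216
Level 2: 4194304
Level 3: 1048576
Level 4: 262144
Level 5: 65536
Level 6: 16384
Level 7: 4096
Level 8: 1024
Level 9: 256
Level 10: 64
Level 11: 16
Level 12: 4
Level 13: 1

The root is level 0 and the size-1 base case is level 13 (the tree spans levels 0 through 13, i.e. 14 levels counting the root), so the depth is the number of divisions: log_4(67108864) = 13

The recursion tree depth is log_4(67108864) = 13. At each level, the problem size is divided by 4, so it takes 13 divisions to reduce to a base case of size 1. The algorithm makes 1 recursive call at each level.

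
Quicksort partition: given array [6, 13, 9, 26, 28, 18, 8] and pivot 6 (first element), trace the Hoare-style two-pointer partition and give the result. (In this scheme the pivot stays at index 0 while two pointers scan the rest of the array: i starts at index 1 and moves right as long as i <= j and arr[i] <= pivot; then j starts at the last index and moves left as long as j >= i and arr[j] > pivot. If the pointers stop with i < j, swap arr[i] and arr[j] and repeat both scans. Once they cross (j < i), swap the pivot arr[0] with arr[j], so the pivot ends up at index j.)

Hoare-style two-pointer partition with pivot = 6:

Initial array: [6, 13, 9, 26, 28, 18, 8]

Pointers start at i = 1, j = 6.
i ends at 1, j ends at 0: the pointers have crossed (j < i), so scanning stops.

j = 0, so swapping arr[0] with arr[j] leaves the pivot at position 0: [6, 13, 9, 26, 28, 18, 8]
Pivot position: 0

After partitioning with pivot 6, the array becomes [6, 13, 9, 26, 28, 18, 8]. The pivot is placed at index 0. All elements to the left of the pivot are <= 6, and all elements to the right are > 6.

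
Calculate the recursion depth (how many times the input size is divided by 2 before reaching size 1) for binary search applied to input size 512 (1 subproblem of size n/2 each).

For divide and conquer with division factor 2:

Problem sizes at each level:
Level 0: 512
Level 1: 256
Level 2: 128
Level 3: 64
Level 4: 32
Level 5: 16
Level 6: 8
Level 7: 4
Level 8: 2
Level 9: 1

The root is level 0 and the size-1 base case is level 9 (the tree spans levels 0 through 9, i.e. 10 levels counting the root), so the depth is the number of divisions: log_2(512) = 9

The recursion tree depth is log_2(512) = 9. At each level, the problem size is divided by 2, so it takes 9 divisions to reduce to a base case of size 1. The algorithm makes 1 recursive call at each level.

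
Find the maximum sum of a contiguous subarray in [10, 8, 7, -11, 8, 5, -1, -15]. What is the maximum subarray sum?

Using Kadane's algorithm on [10, 8, 7, -11, 8, 5, -1, -15]:

Scanning through the array:
Position 1 (value 8): max_ending_here = 18, max_so_far = 18
Position 2 (value 7): max_ending_here = 25, max_so_far = 25
Position 3 (value -11): max_ending_here = 14, max_so_far = 25
Position 4 (value 8): max_ending_here = 22, max_so_far = 25
Position 5 (value 5): max_ending_here = 27, max_so_far = 27
Position 6 (value -1): max_ending_here = 26, max_so_far = 27
Position 7 (value -15): max_ending_here = 11, max_so_far = 27

Maximum subarray: [10, 8, 7, -11, 8, 5]
Maximum sum: 27

The maximum subarray is [10, 8, 7, -11, 8, 5] with sum 27. This subarray runs from index 0 to index 5.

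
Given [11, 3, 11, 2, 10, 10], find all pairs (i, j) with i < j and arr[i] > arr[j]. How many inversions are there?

Finding inversions in [11, 3, 11, 2, 10, 10]:

(0, 1): arr[0]=11 > arr[1]=3
(0, 3): arr[0]=11 > arr[3]=2
(0, 4): arr[0]=11 > arr[4]=10
(0, 5): arr[0]=11 > arr[5]=10
(1, 3): arr[1]=3 > arr[3]=2
(2, 3): arr[2]=11 > arr[3]=2
(2, 4): arr[2]=11 > arr[4]=10
(2, 5): arr[2]=11 > arr[5]=10

Total inversions: 8

The array has 8 inversion(s): (0,1), (0,3), (0,4), (0,5), (1,3), (2,3), (2,4), (2,5). Each pair (i,j) satisfies i < j and arr[i] > arr[j].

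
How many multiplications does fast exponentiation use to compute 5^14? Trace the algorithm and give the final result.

Computing 5^14 by squaring (build up from 5^1; each line after the first costs one multiplication):

5^1 = 5
5^2 = (5^1)^2 = 5^2 = 25
5^3 = 5 * 5^2 = 5 * 25 = 125
5^6 = (5^3)^2 = 125^2 = 15625
5^7 = 5 * 5^6 = 5 * 15625 = 78125
5^14 = (5^7)^2 = 78125^2 = 6103515625

Result: 6103515625
Multiplications needed: 5 (5 lines after 5^1)

5^14 = 6103515625. Using exponentiation by squaring, this requires 5 multiplications. The key idea: if the exponent is even, square the half-power; if odd, multiply by the base once.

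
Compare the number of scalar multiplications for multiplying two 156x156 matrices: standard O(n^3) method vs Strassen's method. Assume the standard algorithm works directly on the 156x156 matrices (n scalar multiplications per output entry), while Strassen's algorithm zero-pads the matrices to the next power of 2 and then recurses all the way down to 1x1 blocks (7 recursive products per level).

Matrix multiplication for 156x156 matrices:

Strassen's algorithm requires power-of-2 dimensions. Pad 156x156 to 256x256 (next power of 2).

Standard algorithm: 156^3 = 3796416 multiplications
Strassen's algorithm: 7^(log2(256)) = 7^8 = 5764801 multiplications
Difference: 3796416 - 5764801 = -1968385 (Strassen uses MORE here due to padding overhead — for small or just-over-power-of-2 n, padding can outweigh the per-level savings)

Standard: 3796416 multiplications (156^3). Strassen: 5764801 multiplications (7^8, after padding to 256x256). Strassen reduces 8 recursive multiplications to 7 at each level.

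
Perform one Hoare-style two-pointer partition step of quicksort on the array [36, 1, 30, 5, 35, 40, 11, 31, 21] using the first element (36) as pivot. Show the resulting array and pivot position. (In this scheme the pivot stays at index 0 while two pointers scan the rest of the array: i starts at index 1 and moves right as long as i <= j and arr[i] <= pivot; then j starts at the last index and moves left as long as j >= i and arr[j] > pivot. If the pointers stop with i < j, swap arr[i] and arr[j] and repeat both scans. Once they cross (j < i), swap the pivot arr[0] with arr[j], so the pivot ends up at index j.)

Hoare-style two-pointer partition with pivot = 36:

Initial array: [36, 1, 30, 5, 35, 40, 11, 31, 21]

Pointers start at i = 1, j = 8.
i stops at index 5 (arr[5]=40 > 36), j stops at index 8 (arr[8]=21 <= 36): swap arr[5] and arr[8], array becomes [36, 1, 30, 5, 35, 21, 11, 31, 40]
i ends at 8, j ends at 7: the pointers have crossed (j < i), so scanning stops.

Swap pivot arr[0] with arr[7] to place pivot at position 7: [31, 1, 30, 5, 35, 21, 11, 36, 40]
Pivot position: 7

After partitioning with pivot 36, the array becomes [31, 1, 30, 5, 35, 21, 11, 36, 40]. The pivot is placed at index 7. All elements to the left of the pivot are <= 36, and all elements to the right are > 36.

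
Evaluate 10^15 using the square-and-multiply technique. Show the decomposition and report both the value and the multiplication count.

Computing 10^15 by squaring (build up from 10^1; each line after the first costs one multiplication):

10^1 = 10
10^2 = (10^1)^2 = 10^2 = 100
10^3 = 10 * 10^2 = 10 * 100 = 1000
10^6 = (10^3)^2 = 1000^2 = 1000000
10^7 = 10 * 10^6 = 10 * 1000000 = 10000000
10^14 = (10^7)^2 = 10000000^2 = 100000000000000
10^15 = 10 * 10^14 = 10 * 100000000000000 = 1000000000000000

Result: 1000000000000000
Multiplications needed: 6 (6 lines after 10^1)

10^15 = 1000000000000000. Using exponentiation by squaring, this requires 6 multiplications. The key idea: if the exponent is even, square the half-power; if odd, multiply by the base once.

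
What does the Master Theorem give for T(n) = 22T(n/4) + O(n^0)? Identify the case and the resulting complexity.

Master Theorem for T(n) = 22T(n/4) + O(n^0):

a = 22, b = 4, c = 0
log_b(a) = log_4(22) = 2.2297

Case 1: c = 0 < log_4(22) = 2.2297
T(n) = O(n^(log_4 22))

For T(n) = 22T(n/4) + O(n^0): log_4(22) = 2.2297. This is Case 1 of the Master Theorem (c < log_b(a), work dominated by leaves), giving O(n^(log_4 22)).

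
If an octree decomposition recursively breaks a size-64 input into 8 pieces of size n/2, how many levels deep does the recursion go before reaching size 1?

For divide and conquer with division factor 2:

Problem sizes at each level:
Level 0: 64
Level 1: 32
Level 2: 16
Level 3: 8
Level 4: 4
Level 5: 2
Level 6: 1

The root is level 0 and the size-1 base case is level 6 (the tree spans levels 0 through 6, i.e. 7 levels counting the root), so the depth is the number of divisions: log_2(64) = 6

The recursion tree depth is log_2(64) = 6. At each level, the problem size is divided by 2, so it takes 6 divisions to reduce to a base case of size 1. The algorithm makes 8 recursive calls at each level.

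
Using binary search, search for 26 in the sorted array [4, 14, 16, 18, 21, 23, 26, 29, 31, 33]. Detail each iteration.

Binary search for 26 in [4, 14, 16, 18, 21, 23, 26, 29, 31, 33]:

lo=0, hi=9, mid=4, arr[mid]=21 -> 21 < 26, search right half
lo=5, hi=9, mid=7, arr[mid]=29 -> 29 > 26, search left half
lo=5, hi=6, mid=5, arr[mid]=23 -> 23 < 26, search right half
lo=6, hi=6, mid=6, arr[mid]=26 -> Found target at index 6!

Binary search finds 26 at index 6 after 4 comparisons. The search repeatedly halves the search space by comparing with the middle element.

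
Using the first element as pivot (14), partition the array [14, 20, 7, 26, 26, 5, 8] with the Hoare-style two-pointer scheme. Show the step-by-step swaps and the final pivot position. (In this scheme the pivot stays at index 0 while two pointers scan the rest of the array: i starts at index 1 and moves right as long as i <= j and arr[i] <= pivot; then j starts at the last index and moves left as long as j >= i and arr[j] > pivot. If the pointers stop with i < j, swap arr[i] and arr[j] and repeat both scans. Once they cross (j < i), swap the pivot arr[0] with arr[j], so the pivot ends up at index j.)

Hoare-style two-pointer partition with pivot = 14:

Initial array: [14, 20, 7, 26, 26, 5, 8]

Pointers start at i = 1, j = 6.
i stops at index 1 (arr[1]=20 > 14), j stops at index 6 (arr[6]=8 <= 14): swap arr[1] and arr[6], array becomes [14, 8, 7, 26, 26, 5, 20]
i stops at index 3 (arr[3]=26 > 14), j stops at index 5 (arr[5]=5 <= 14): swap arr[3] and arr[5], array becomes [14, 8, 7, 5, 26, 26, 20]
i ends at 4, j ends at 3: the pointers have crossed (j < i), so scanning stops.

Swap pivot arr[0] with arr[3] to place pivot at position 3: [5, 8, 7, 14, 26, 26, 20]
Pivot position: 3

After partitioning with pivot 14, the array becomes [5, 8, 7, 14, 26, 26, 20]. The pivot is placed at index 3. All elements to the left of the pivot are <= 14, and all elements to the right are > 14.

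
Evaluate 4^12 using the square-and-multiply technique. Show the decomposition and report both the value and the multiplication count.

Computing 4^12 by squaring (build up from 4^1; each line after the first costs one multiplication):

4^1 = 4
4^2 = (4^1)^2 = 4^2 = 16
4^3 = 4 * 4^2 = 4 * 16 = 64
4^6 = (4^3)^2 = 64^2 = 4096
4^12 = (4^6)^2 = 4096^2 = 16777216

Result: 16777216
Multiplications needed: 4 (4 lines after 4^1)

4^12 = 16777216. Using exponentiation by squaring, this requires 4 multiplications. The key idea: if the exponent is even, square the half-power; if odd, multiply by the base once.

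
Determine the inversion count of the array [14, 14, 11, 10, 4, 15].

Finding inversions in [14, 14, 11, 10, 4, 15]:

(0, 2): arr[0]=14 > arr[2]=11
(0, 3): arr[0]=14 > arr[3]=10
(0, 4): arr[0]=14 > arr[4]=4
(1, 2): arr[1]=14 > arr[2]=11
(1, 3): arr[1]=14 > arr[3]=10
(1, 4): arr[1]=14 > arr[4]=4
(2, 3): arr[2]=11 > arr[3]=10
(2, 4): arr[2]=11 > arr[4]=4
(3, 4): arr[3]=10 > arr[4]=4

Total inversions: 9

The array has 9 inversion(s): (0,2), (0,3), (0,4), (1,2), (1,3), (1,4), (2,3), (2,4), (3,4). Each pair (i,j) satisfies i < j and arr[i] > arr[j].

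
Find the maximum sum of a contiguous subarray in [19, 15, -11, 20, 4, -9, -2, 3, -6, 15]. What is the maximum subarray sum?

Using Kadane's algorithm on [19, 15, -11, 20, 4, -9, -2, 3, -6, 15]:

Scanning through the array:
Position 1 (value 15): max_ending_here = 34, max_so_far = 34
Position 2 (value -11): max_ending_here = 23, max_so_far = 34
Position 3 (value 20): max_ending_here = 43, max_so_far = 43
Position 4 (value 4): max_ending_here = 47, max_so_far = 47
Position 5 (value -9): max_ending_here = 38, max_so_far = 47
Position 6 (value -2): max_ending_here = 36, max_so_far = 47
Position 7 (value 3): max_ending_here = 39, max_so_far = 47
Position 8 (value -6): max_ending_here = 33, max_so_far = 47
Position 9 (value 15): max_ending_here = 48, max_so_far = 48

Maximum subarray: [19, 15, -11, 20, 4, -9, -2, 3, -6, 15]
Maximum sum: 48

The maximum subarray is [19, 15, -11, 20, 4, -9, -2, 3, -6, 15] with sum 48. This subarray runs from index 0 to index 9.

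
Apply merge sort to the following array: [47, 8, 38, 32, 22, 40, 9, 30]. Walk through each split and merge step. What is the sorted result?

Merge sort trace:

Split: [47, 8, 38, 32, 22, 40, 9, 30] -> [47, 8, 38, 32] and [22, 40, 9, 30]
  Split: [47, 8, 38, 32] -> [47, 8] and [38, 32]
    Split: [47, 8] -> [47] and [8]
    Merge: [47] + [8] -> [8, 47]
    Split: [38, 32] -> [38] and [32]
    Merge: [38] + [32] -> [32, 38]
  Merge: [8, 47] + [32, 38] -> [8, 32, 38, 47]
  Split: [22, 40, 9, 30] -> [22, 40] and [9, 30]
    Split: [22, 40] -> [22] and [40]
    Merge: [22] + [40] -> [22, 40]
    Split: [9, 30] -> [9] and [30]
    Merge: [9] + [30] -> [9, 30]
  Merge: [22, 40] + [9, 30] -> [9, 22, 30, 40]
Merge: [8, 32, 38, 47] + [9, 22, 30, 40] -> [8, 9, 22, 30, 32, 38, 40, 47]

Final sorted array: [8, 9, 22, 30, 32, 38, 40, 47]

The merge sort proceeds by recursively splitting the array and merging sorted halves.
After all merges, the sorted array is [8, 9, 22, 30, 32, 38, 40, 47].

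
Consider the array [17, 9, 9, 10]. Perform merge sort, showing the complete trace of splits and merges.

Merge sort trace:

Split: [17, 9, 9, 10] -> [17, 9] and [9, 10]
  Split: [17, 9] -> [17] and [9]
  Merge: [17] + [9] -> [9, 17]
  Split: [9, 10] -> [9] and [10]
  Merge: [9] + [10] -> [9, 10]
Merge: [9, 17] + [9, 10] -> [9, 9, 10, 17]

Final sorted array: [9, 9, 10, 17]

The merge sort proceeds by recursively splitting the array and merging sorted halves.
After all merges, the sorted array is [9, 9, 10, 17].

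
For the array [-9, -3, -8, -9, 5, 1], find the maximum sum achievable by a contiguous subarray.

Using Kadane's algorithm on [-9, -3, -8, -9, 5, 1]:

Scanning through the array:
Position 1 (value -3): max_ending_here = -3, max_so_far = -3
Position 2 (value -8): max_ending_here = -8, max_so_far = -3
Position 3 (value -9): max_ending_here = -9, max_so_far = -3
Position 4 (value 5): max_ending_here = 5, max_so_far = 5
Position 5 (value 1): max_ending_here = 6, max_so_far = 6

Maximum subarray: [5, 1]
Maximum sum: 6

The maximum subarray is [5, 1] with sum 6. This subarray runs from index 4 to index 5.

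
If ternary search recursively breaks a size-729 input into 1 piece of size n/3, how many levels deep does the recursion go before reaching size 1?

For divide and conquer with division factor 3:

Problem sizes at each level:
Level 0: 729
Level 1: 243
Level 2: 81
Level 3: 27
Level 4: 9
Level 5: 3
Level 6: 1

The root is level 0 and the size-1 base case is level 6 (the tree spans levels 0 through 6, i.e. 7 levels counting the root), so the depth is the number of divisions: log_3(729) = 6

The recursion tree depth is log_3(729) = 6. At each level, the problem size is divided by 3, so it takes 6 divisions to reduce to a base case of size 1. The algorithm makes 1 recursive call at each level.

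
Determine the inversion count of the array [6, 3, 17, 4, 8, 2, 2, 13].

Finding inversions in [6, 3, 17, 4, 8, 2, 2, 13]:

(0, 1): arr[0]=6 > arr[1]=3
(0, 3): arr[0]=6 > arr[3]=4
(0, 5): arr[0]=6 > arr[5]=2
(0, 6): arr[0]=6 > arr[6]=2
(1, 5): arr[1]=3 > arr[5]=2
(1, 6): arr[1]=3 > arr[6]=2
(2, 3): arr[2]=17 > arr[3]=4
(2, 4): arr[2]=17 > arr[4]=8
(2, 5): arr[2]=17 > arr[5]=2
(2, 6): arr[2]=17 > arr[6]=2
(2, 7): arr[2]=17 > arr[7]=13
(3, 5): arr[3]=4 > arr[5]=2
(3, 6): arr[3]=4 > arr[6]=2
(4, 5): arr[4]=8 > arr[5]=2
(4, 6): arr[4]=8 > arr[6]=2

Total inversions: 15

The array has 15 inversion(s): (0,1), (0,3), (0,5), (0,6), (1,5), (1,6), (2,3), (2,4), (2,5), (2,6), (2,7), (3,5), (3,6), (4,5), (4,6). Each pair (i,j) satisfies i < j and arr[i] > arr[j].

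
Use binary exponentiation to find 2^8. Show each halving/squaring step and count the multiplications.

Computing 2^8 by squaring (build up from 2^1; each line after the first costs one multiplication):

2^1 = 2
2^2 = (2^1)^2 = 2^2 = 4
2^4 = (2^2)^2 = 4^2 = 16
2^8 = (2^4)^2 = 16^2 = 256

Result: 256
Multiplications needed: 3 (3 lines after 2^1)

2^8 = 256. Using exponentiation by squaring, this requires 3 multiplications. The key idea: if the exponent is even, square the half-power; if odd, multiply by the base once.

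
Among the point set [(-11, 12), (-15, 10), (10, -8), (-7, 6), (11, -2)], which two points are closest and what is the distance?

Computing all pairwise distances among 5 points:

d((-11, 12), (-15, 10)) = 4.4721 <-- minimum
d((-11, 12), (10, -8)) = 29.0
d((-11, 12), (-7, 6)) = 7.2111
d((-11, 12), (11, -2)) = 26.0768
d((-15, 10), (10, -8)) = 30.8058
d((-15, 10), (-7, 6)) = 8.9443
d((-15, 10), (11, -2)) = 28.6356
d((10, -8), (-7, 6)) = 22.0227
d((10, -8), (11, -2)) = 6.0828
d((-7, 6), (11, -2)) = 19.6977

Closest pair: (-11, 12) and (-15, 10) with distance 4.4721

The closest pair is (-11, 12) and (-15, 10) with Euclidean distance 4.4721. For 5 points, brute-force pairwise comparison is shown above. For large n, the divide-and-conquer algorithm (sort by x, recurse on halves, check the dividing strip) achieves O(n log n).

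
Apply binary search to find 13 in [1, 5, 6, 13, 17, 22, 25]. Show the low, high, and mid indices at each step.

Binary search for 13 in [1, 5, 6, 13, 17, 22, 25]:

lo=0, hi=6, mid=3, arr[mid]=13 -> Found target at index 3!

Binary search finds 13 at index 3 after 1 comparisons. The search repeatedly halves the search space by comparing with the middle element.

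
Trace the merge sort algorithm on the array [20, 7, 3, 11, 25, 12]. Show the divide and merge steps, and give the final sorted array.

Merge sort trace:

Split: [20, 7, 3, 11, 25, 12] -> [20, 7, 3] and [11, 25, 12]
  Split: [20, 7, 3] -> [20] and [7, 3]
    Split: [7, 3] -> [7] and [3]
    Merge: [7] + [3] -> [3, 7]
  Merge: [20] + [3, 7] -> [3, 7, 20]
  Split: [11, 25, 12] -> [11] and [25, 12]
    Split: [25, 12] -> [25] and [12]
    Merge: [25] + [12] -> [12, 25]
  Merge: [11] + [12, 25] -> [11, 12, 25]
Merge: [3, 7, 20] + [11, 12, 25] -> [3, 7, 11, 12, 20, 25]

Final sorted array: [3, 7, 11, 12, 20, 25]

The merge sort proceeds by recursively splitting the array and merging sorted halves.
After all merges, the sorted array is [3, 7, 11, 12, 20, 25].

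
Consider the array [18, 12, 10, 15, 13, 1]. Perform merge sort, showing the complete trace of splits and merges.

Merge sort trace:

Split: [18, 12, 10, 15, 13, 1] -> [18, 12, 10] and [15, 13, 1]
  Split: [18, 12, 10] -> [18] and [12, 10]
    Split: [12, 10] -> [12] and [10]
    Merge: [12] + [10] -> [10, 12]
  Merge: [18] + [10, 12] -> [10, 12, 18]
  Split: [15, 13, 1] -> [15] and [13, 1]
    Split: [13, 1] -> [13] and [1]
    Merge: [13] + [1] -> [1, 13]
  Merge: [15] + [1, 13] -> [1, 13, 15]
Merge: [10, 12, 18] + [1, 13, 15] -> [1, 10, 12, 13, 15, 18]

Final sorted array: [1, 10, 12, 13, 15, 18]

The merge sort proceeds by recursively splitting the array and merging sorted halves.
After all merges, the sorted array is [1, 10, 12, 13, 15, 18].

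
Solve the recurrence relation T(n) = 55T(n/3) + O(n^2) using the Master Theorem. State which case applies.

Master Theorem for T(n) = 55T(n/3) + O(n^2):

a = 55, b = 3, c = 2
log_b(a) = log_3(55) = 3.6476

Case 1: c = 2 < log_3(55) = 3.6476
T(n) = O(n^(log_3 55))

For T(n) = 55T(n/3) + O(n^2): log_3(55) = 3.6476. This is Case 1 of the Master Theorem (c < log_b(a), work dominated by leaves), giving O(n^(log_3 55)).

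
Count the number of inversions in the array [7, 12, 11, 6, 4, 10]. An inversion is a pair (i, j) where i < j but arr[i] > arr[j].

Finding inversions in [7, 12, 11, 6, 4, 10]:

(0, 3): arr[0]=7 > arr[3]=6
(0, 4): arr[0]=7 > arr[4]=4
(1, 2): arr[1]=12 > arr[2]=11
(1, 3): arr[1]=12 > arr[3]=6
(1, 4): arr[1]=12 > arr[4]=4
(1, 5): arr[1]=12 > arr[5]=10
(2, 3): arr[2]=11 > arr[3]=6
(2, 4): arr[2]=11 > arr[4]=4
(2, 5): arr[2]=11 > arr[5]=10
(3, 4): arr[3]=6 > arr[4]=4

Total inversions: 10

The array has 10 inversion(s): (0,3), (0,4), (1,2), (1,3), (1,4), (1,5), (2,3), (2,4), (2,5), (3,4). Each pair (i,j) satisfies i < j and arr[i] > arr[j].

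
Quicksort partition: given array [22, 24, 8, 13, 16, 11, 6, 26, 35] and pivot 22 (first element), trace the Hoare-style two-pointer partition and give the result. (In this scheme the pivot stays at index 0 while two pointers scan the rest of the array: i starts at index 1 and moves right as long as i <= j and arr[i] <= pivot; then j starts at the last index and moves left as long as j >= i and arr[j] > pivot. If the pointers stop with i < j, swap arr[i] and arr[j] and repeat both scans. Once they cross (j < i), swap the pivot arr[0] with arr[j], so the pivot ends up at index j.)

Hoare-style two-pointer partition with pivot = 22:

Initial array: [22, 24, 8, 13, 16, 11, 6, 26, 35]

Pointers start at i = 1, j = 8.
i stops at index 1 (arr[1]=24 > 22), j stops at index 6 (arr[6]=6 <= 22): swap arr[1] and arr[6], array becomes [22, 6, 8, 13, 16, 11, 24, 26, 35]
i ends at 6, j ends at 5: the pointers have crossed (j < i), so scanning stops.

Swap pivot arr[0] with arr[5] to place pivot at position 5: [11, 6, 8, 13, 16, 22, 24, 26, 35]
Pivot position: 5

After partitioning with pivot 22, the array becomes [11, 6, 8, 13, 16, 22, 24, 26, 35]. The pivot is placed at index 5. All elements to the left of the pivot are <= 22, and all elements to the right are > 22.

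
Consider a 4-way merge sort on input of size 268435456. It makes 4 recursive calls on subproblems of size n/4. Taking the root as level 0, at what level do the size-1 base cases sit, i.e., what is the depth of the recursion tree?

For divide and conquer with division factor 4:

Problem sizes at each level:
Level 0: 268435456
Level 1: 67108864
Level 2: 16777216
Level 3: 4194304
Level 4: 1048576
Level 5: 262144
Level 6: 65536
Level 7: 16384
Level 8: 4096
Level 9: 1024
Level 10: 256
Level 11: 64
Level 12: 16
Level 13: 4
Level 14: 1

The root is level 0 and the size-1 base case is level 14 (the tree spans levels 0 through 14, i.e. 15 levels counting the root), so the depth is the number of divisions: log_4(268435456) = 14

The recursion tree depth is log_4(268435456) = 14. At each level, the problem size is divided by 4, so it takes 14 divisions to reduce to a base case of size 1. The algorithm makes 4 recursive calls at each level.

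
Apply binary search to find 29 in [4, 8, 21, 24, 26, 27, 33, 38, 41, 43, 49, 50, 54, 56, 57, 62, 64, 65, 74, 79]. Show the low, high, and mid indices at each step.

Binary search for 29 in [4, 8, 21, 24, 26, 27, 33, 38, 41, 43, 49, 50, 54, 56, 57, 62, 64, 65, 74, 79]:

lo=0, hi=19, mid=9, arr[mid]=43 -> 43 > 29, search left half
lo=0, hi=8, mid=4, arr[mid]=26 -> 26 < 29, search right half
lo=5, hi=8, mid=6, arr[mid]=33 -> 33 > 29, search left half
lo=5, hi=5, mid=5, arr[mid]=27 -> 27 < 29, search right half
lo=6 > hi=5, target 29 not found

Binary search determines that 29 is not in the array after 4 comparisons. The search space was exhausted without finding the target.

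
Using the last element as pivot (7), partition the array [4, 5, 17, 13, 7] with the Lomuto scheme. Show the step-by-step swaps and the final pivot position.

Lomuto partition with pivot = 7:

Initial array: [4, 5, 17, 13, 7]

arr[0]=4 <= 7: swap with position 0, array becomes [4, 5, 17, 13, 7]
arr[1]=5 <= 7: swap with position 1, array becomes [4, 5, 17, 13, 7]
arr[2]=17 > 7: no swap
arr[3]=13 > 7: no swap

Place pivot at position 2: [4, 5, 7, 13, 17]
Pivot position: 2

After partitioning with pivot 7, the array becomes [4, 5, 7, 13, 17]. The pivot is placed at index 2. All elements to the left of the pivot are <= 7, and all elements to the right are > 7.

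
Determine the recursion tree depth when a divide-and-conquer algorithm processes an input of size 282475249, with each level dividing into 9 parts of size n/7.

For divide and conquer with division factor 7:

Problem sizes at each level:
Level 0: 282475249
Level 1: 40353607
Level 2: 5764801
Level 3: 823543
Level 4: 117649
Level 5: 16807
Level 6: 2401
Level 7: 343
Level 8: 49
Level 9: 7
Level 10: 1

The root is level 0 and the size-1 base case is level 10 (the tree spans levels 0 through 10, i.e. 11 levels counting the root), so the depth is the number of divisions: log_7(282475249) = 10

The recursion tree depth is log_7(282475249) = 10. At each level, the problem size is divided by 7, so it takes 10 divisions to reduce to a base case of size 1. The algorithm makes 9 recursive calls at each level.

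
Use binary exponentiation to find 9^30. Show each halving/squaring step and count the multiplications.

Computing 9^30 by squaring (build up from 9^1; each line after the first costs one multiplication):

9^1 = 9
9^2 = (9^1)^2 = 9^2 = 81
9^3 = 9 * 9^2 = 9 * 81 = 729
9^6 = (9^3)^2 = 729^2 = 531441
9^7 = 9 * 9^6 = 9 * 531441 = 4782969
9^14 = (9^7)^2 = 4782969^2 = 22876792454961
9^15 = 9 * 9^14 = 9 * 22876792454961 = 205891132094649
9^30 = (9^15)^2 = 205891132094649^2 = 42391158275216203514294433201

Result: 42391158275216203514294433201
Multiplications needed: 7 (7 lines after 9^1)

9^30 = 42391158275216203514294433201. Using exponentiation by squaring, this requires 7 multiplications. The key idea: if the exponent is even, square the half-power; if odd, multiply by the base once.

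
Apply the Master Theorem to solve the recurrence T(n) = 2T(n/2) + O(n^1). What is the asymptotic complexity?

Master Theorem for T(n) = 2T(n/2) + O(n^1):

a = 2, b = 2, c = 1
log_b(a) = log_2(2) = 1.0000

Case 2: c = 1 = log_2(2) = 1.0000
T(n) = O(n^1 log n) = O(n log n)

For T(n) = 2T(n/2) + O(n^1): log_2(2) = 1.0000. This is Case 2 of the Master Theorem (c = log_b(a), equal work at all levels), giving O(n log n).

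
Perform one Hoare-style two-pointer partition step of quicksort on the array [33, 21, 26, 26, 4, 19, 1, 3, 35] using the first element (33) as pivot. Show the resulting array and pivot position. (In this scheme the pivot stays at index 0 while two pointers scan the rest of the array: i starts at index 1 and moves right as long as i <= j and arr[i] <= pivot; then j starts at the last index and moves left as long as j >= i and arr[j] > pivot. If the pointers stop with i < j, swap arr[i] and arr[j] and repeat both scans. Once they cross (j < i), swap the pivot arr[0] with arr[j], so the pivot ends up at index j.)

Hoare-style two-pointer partition with pivot = 33:

Initial array: [33, 21, 26, 26, 4, 19, 1, 3, 35]

Pointers start at i = 1, j = 8.
i ends at 8, j ends at 7: the pointers have crossed (j < i), so scanning stops.

Swap pivot arr[0] with arr[7] to place pivot at position 7: [3, 21, 26, 26, 4, 19, 1, 33, 35]
Pivot position: 7

After partitioning with pivot 33, the array becomes [3, 21, 26, 26, 4, 19, 1, 33, 35]. The pivot is placed at index 7. All elements to the left of the pivot are <= 33, and all elements to the right are > 33.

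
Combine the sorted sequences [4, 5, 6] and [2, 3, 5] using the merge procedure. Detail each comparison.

Merging process:

Compare 4 vs 2: take 2 from right. Merged: [2]
Compare 4 vs 3: take 3 from right. Merged: [2, 3]
Compare 4 vs 5: take 4 from left. Merged: [2, 3, 4]
Compare 5 vs 5: take 5 from left. Merged: [2, 3, 4, 5]
Compare 6 vs 5: take 5 from right. Merged: [2, 3, 4, 5, 5]
Append remaining from left: [6]. Merged: [2, 3, 4, 5, 5, 6]

Final merged array: [2, 3, 4, 5, 5, 6]
Total comparisons: 5

The merged array is [2, 3, 4, 5, 5, 6], requiring 5 comparisons. The merge step runs in O(n) time where n is the total number of elements.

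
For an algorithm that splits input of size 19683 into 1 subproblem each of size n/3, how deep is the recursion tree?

For divide and conquer with division factor 3:

Problem sizes at each level:
Level 0: 19683
Level 1: 6561
Level 2: 2187
Level 3: 729
Level 4: 243
Level 5: 81
Level 6: 27
Level 7: 9
Level 8: 3
Level 9: 1

The root is level 0 and the size-1 base case is level 9 (the tree spans levels 0 through 9, i.e. 10 levels counting the root), so the depth is the number of divisions: log_3(19683) = 9

The recursion tree depth is log_3(19683) = 9. At each level, the problem size is divided by 3, so it takes 9 divisions to reduce to a base case of size 1. The algorithm makes 1 recursive call at each level.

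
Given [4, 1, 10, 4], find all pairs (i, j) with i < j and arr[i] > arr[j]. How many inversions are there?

Finding inversions in [4, 1, 10, 4]:

(0, 1): arr[0]=4 > arr[1]=1
(2, 3): arr[2]=10 > arr[3]=4

Total inversions: 2

The array has 2 inversion(s): (0,1), (2,3). Each pair (i,j) satisfies i < j and arr[i] > arr[j].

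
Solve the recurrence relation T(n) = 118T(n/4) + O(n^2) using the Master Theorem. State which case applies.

Master Theorem for T(n) = 118T(n/4) + O(n^2):

a = 118, b = 4, c = 2
log_b(a) = log_4(118) = 3.4413

Case 1: c = 2 < log_4(118) = 3.4413
T(n) = O(n^(log_4 118))

For T(n) = 118T(n/4) + O(n^2): log_4(118) = 3.4413. This is Case 1 of the Master Theorem (c < log_b(a), work dominated by leaves), giving O(n^(log_4 118)).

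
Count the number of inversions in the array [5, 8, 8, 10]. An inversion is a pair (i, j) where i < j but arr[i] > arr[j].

Finding inversions in [5, 8, 8, 10]:


Total inversions: 0

The array has 0 inversions. It is already sorted.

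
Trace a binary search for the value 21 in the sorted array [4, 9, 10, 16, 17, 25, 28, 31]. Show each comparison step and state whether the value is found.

Binary search for 21 in [4, 9, 10, 16, 17, 25, 28, 31]:

lo=0, hi=7, mid=3, arr[mid]=16 -> 16 < 21, search right half
lo=4, hi=7, mid=5, arr[mid]=25 -> 25 > 21, search left half
lo=4, hi=4, mid=4, arr[mid]=17 -> 17 < 21, search right half
lo=5 > hi=4, target 21 not found

Binary search determines that 21 is not in the array after 3 comparisons. The search space was exhausted without finding the target.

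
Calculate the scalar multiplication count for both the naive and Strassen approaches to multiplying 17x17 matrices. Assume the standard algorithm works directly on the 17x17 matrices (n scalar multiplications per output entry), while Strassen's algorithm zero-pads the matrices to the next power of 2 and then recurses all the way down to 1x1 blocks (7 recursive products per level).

Matrix multiplication for 17x17 matrices:

Strassen's algorithm requires power-of-2 dimensions. Pad 17x17 to 32x32 (next power of 2).

Standard algorithm: 17^3 = 4913 multiplications
Strassen's algorithm: 7^(log2(32)) = 7^5 = 16807 multiplications
Difference: 4913 - 16807 = -11894 (Strassen uses MORE here due to padding overhead — for small or just-over-power-of-2 n, padding can outweigh the per-level savings)

Standard: 4913 multiplications (17^3). Strassen: 16807 multiplications (7^5, after padding to 32x32). Strassen reduces 8 recursive multiplications to 7 at each level.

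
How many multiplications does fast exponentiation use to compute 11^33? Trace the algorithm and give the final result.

Computing 11^33 by squaring (build up from 11^1; each line after the first costs one multiplication):

11^1 = 11
11^2 = (11^1)^2 = 11^2 = 121
11^4 = (11^2)^2 = 121^2 = 14641
11^8 = (11^4)^2 = 14641^2 = 214358881
11^16 = (11^8)^2 = 214358881^2 = 45949729863572161
11^32 = (11^16)^2 = 45949729863572161^2 = 2111377674535255285545615254209921
11^33 = 11 * 11^32 = 11 * 2111377674535255285545615254209921 = 23225154419887808141001767796309131

Result: 23225154419887808141001767796309131
Multiplications needed: 6 (6 lines after 11^1)

11^33 = 23225154419887808141001767796309131. Using exponentiation by squaring, this requires 6 multiplications. The key idea: if the exponent is even, square the half-power; if odd, multiply by the base once.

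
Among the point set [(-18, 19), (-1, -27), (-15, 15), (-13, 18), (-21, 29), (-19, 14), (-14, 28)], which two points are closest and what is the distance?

Computing all pairwise distances among 7 points:

d((-18, 19), (-1, -27)) = 49.0408
d((-18, 19), (-15, 15)) = 5.0
d((-18, 19), (-13, 18)) = 5.099
d((-18, 19), (-21, 29)) = 10.4403
d((-18, 19), (-19, 14)) = 5.099
d((-18, 19), (-14, 28)) = 9.8489
d((-1, -27), (-15, 15)) = 44.2719
d((-1, -27), (-13, 18)) = 46.5725
d((-1, -27), (-21, 29)) = 59.4643
d((-1, -27), (-19, 14)) = 44.7772
d((-1, -27), (-14, 28)) = 56.5155
d((-15, 15), (-13, 18)) = 3.6056 <-- minimum
d((-15, 15), (-21, 29)) = 15.2315
d((-15, 15), (-19, 14)) = 4.1231
d((-15, 15), (-14, 28)) = 13.0384
d((-13, 18), (-21, 29)) = 13.6015
d((-13, 18), (-19, 14)) = 7.2111
d((-13, 18), (-14, 28)) = 10.0499
d((-21, 29), (-19, 14)) = 15.1327
d((-21, 29), (-14, 28)) = 7.0711
d((-19, 14), (-14, 28)) = 14.8661

Closest pair: (-15, 15) and (-13, 18) with distance 3.6056

The closest pair is (-15, 15) and (-13, 18) with Euclidean distance 3.6056. For 7 points, brute-force pairwise comparison is shown above. For large n, the divide-and-conquer algorithm (sort by x, recurse on halves, check the dividing strip) achieves O(n log n).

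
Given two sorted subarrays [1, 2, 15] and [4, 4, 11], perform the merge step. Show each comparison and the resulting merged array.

Merging process:

Compare 1 vs 4: take 1 from left. Merged: [1]
Compare 2 vs 4: take 2 from left. Merged: [1, 2]
Compare 15 vs 4: take 4 from right. Merged: [1, 2, 4]
Compare 15 vs 4: take 4 from right. Merged: [1, 2, 4, 4]
Compare 15 vs 11: take 11 from right. Merged: [1, 2, 4, 4, 11]
Append remaining from left: [15]. Merged: [1, 2, 4, 4, 11, 15]

Final merged array: [1, 2, 4, 4, 11, 15]
Total comparisons: 5

The merged array is [1, 2, 4, 4, 11, 15], requiring 5 comparisons. The merge step runs in O(n) time where n is the total number of elements.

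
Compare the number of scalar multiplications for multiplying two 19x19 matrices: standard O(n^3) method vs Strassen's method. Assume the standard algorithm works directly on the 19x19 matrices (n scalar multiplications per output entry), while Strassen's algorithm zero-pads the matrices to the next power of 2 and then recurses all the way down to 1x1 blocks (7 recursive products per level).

Matrix multiplication for 19x19 matrices:

Strassen's algorithm requires power-of-2 dimensions. Pad 19x19 to 32x32 (next power of 2).

Standard algorithm: 19^3 = 6859 multiplications
Strassen's algorithm: 7^(log2(32)) = 7^5 = 16807 multiplications
Difference: 6859 - 16807 = -9948 (Strassen uses MORE here due to padding overhead — for small or just-over-power-of-2 n, padding can outweigh the per-level savings)

Standard: 6859 multiplications (19^3). Strassen: 16807 multiplications (7^5, after padding to 32x32). Strassen reduces 8 recursive multiplications to 7 at each level.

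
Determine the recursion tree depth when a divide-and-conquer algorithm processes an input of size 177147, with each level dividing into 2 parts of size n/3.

For divide and conquer with division factor 3:

Problem sizes at each level:
Level 0: 177147
Level 1: 59049
Level 2: 19683
Level 3: 6561
Level 4: 2187
Level 5: 729
Level 6: 243
Level 7: 81
Level 8: 27
Level 9: 9
Level 10: 3
Level 11: 1

The root is level 0 and the size-1 base case is level 11 (the tree spans levels 0 through 11, i.e. 12 levels counting the root), so the depth is the number of divisions: log_3(177147) = 11

The recursion tree depth is log_3(177147) = 11. At each level, the problem size is divided by 3, so it takes 11 divisions to reduce to a base case of size 1. The algorithm makes 2 recursive calls at each level.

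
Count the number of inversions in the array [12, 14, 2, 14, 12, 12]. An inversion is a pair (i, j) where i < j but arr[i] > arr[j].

Finding inversions in [12, 14, 2, 14, 12, 12]:

(0, 2): arr[0]=12 > arr[2]=2
(1, 2): arr[1]=14 > arr[2]=2
(1, 4): arr[1]=14 > arr[4]=12
(1, 5): arr[1]=14 > arr[5]=12
(3, 4): arr[3]=14 > arr[4]=12
(3, 5): arr[3]=14 > arr[5]=12

Total inversions: 6

The array has 6 inversion(s): (0,2), (1,2), (1,4), (1,5), (3,4), (3,5). Each pair (i,j) satisfies i < j and arr[i] > arr[j].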